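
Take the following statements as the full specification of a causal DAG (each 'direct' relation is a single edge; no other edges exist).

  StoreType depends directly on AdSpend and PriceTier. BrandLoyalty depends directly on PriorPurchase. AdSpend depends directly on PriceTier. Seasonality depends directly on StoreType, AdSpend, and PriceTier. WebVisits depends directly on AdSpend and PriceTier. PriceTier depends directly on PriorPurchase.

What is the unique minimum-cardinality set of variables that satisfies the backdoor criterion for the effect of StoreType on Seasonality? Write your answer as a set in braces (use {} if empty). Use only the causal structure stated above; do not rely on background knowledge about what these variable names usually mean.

Variables eligible for adjustment (non-descendants of StoreType, excluding StoreType and Seasonality): {AdSpend, BrandLoyalty, PriceTier, PriorPurchase, WebVisits}.
Backdoor paths from StoreType to Seasonality:
  P1: StoreType <- PriceTier -> AdSpend -> Seasonality
  P2: StoreType <- PriceTier -> WebVisits <- AdSpend -> Seasonality
  P3: StoreType <- PriceTier -> Seasonality
  P4: StoreType <- AdSpend <- PriceTier -> Seasonality
  P5: StoreType <- AdSpend -> WebVisits <- PriceTier -> Seasonality
  P6: StoreType <- AdSpend -> Seasonality
The empty set is not sufficient: P1 (StoreType <- PriceTier -> AdSpend -> Seasonality) has no collider blocking it and no conditioned non-collider, so it is open.
Try {AdSpend, PriceTier}:
  P1: blocked at fork node PriceTier ∈ conditioning set.
  P2: blocked at fork node PriceTier ∈ conditioning set.
  P3: blocked at fork node PriceTier ∈ conditioning set.
  P4: blocked at chain node AdSpend ∈ conditioning set.
  P5: blocked at fork node AdSpend ∈ conditioning set.
  P6: blocked at fork node AdSpend ∈ conditioning set.
{AdSpend, PriceTier} contains no descendant of StoreType and blocks every backdoor path.
Every element of {AdSpend, PriceTier} is needed (dropping AdSpend leaves P6 open; dropping PriceTier leaves P3 open), so no proper subset is valid.
Among all size-2 subsets of the eligible variables, only {AdSpend, PriceTier} blocks every backdoor path, so it is the unique smallest valid adjustment set.

{AdSpend, PriceTier}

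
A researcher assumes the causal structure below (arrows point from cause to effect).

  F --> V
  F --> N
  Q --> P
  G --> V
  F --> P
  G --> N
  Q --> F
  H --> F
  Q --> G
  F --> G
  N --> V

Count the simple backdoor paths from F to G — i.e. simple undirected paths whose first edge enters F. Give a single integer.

1

A backdoor path from F to G is any simple undirected path whose first edge points into F (i.e. leaves F via a parent).
Parents of F: {H, Q}.
Enumerating:
  P1: F <- Q -> G
That exhausts the simple backdoor paths. Count: 1.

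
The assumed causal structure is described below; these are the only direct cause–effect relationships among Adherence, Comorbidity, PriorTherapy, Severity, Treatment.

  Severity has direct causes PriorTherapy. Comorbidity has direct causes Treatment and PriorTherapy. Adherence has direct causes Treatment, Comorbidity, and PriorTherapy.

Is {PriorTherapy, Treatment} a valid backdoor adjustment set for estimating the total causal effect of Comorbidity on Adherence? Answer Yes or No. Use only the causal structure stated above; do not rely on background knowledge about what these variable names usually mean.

Backdoor paths from Comorbidity to Adherence (paths whose first edge points into Comorbidity):
  P1: Comorbidity <- PriorTherapy -> Adherence
  P2: Comorbidity <- Treatment -> Adherence
Condition 1 (no descendant of Comorbidity in the set): holds — descendants of Comorbidity are {Adherence}; none are in {PriorTherapy, Treatment}.
Condition 2 (every backdoor path blocked by {PriorTherapy, Treatment}):
  P1: blocked at fork node PriorTherapy ∈ conditioning set.
  P2: blocked at fork node Treatment ∈ conditioning set.
{PriorTherapy, Treatment} satisfies the backdoor criterion.

Yes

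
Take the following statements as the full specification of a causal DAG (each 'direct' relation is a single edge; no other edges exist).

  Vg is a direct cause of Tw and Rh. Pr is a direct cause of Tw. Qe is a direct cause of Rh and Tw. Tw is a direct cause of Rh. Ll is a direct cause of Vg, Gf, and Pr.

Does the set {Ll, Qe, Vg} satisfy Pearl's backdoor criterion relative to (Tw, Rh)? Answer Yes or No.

Backdoor paths from Tw to Rh (paths whose first edge points into Tw):
  P1: Tw <- Qe -> Rh
  P2: Tw <- Vg -> Rh
  P3: Tw <- Pr <- Ll -> Vg -> Rh
Condition 1 (no descendant of Tw in the set): holds — descendants of Tw are {Rh}; none are in {Ll, Qe, Vg}.
Condition 2 (every backdoor path blocked by {Ll, Qe, Vg}):
  P1: blocked at fork node Qe ∈ conditioning set.
  P2: blocked at fork node Vg ∈ conditioning set.
  P3: blocked at fork node Ll ∈ conditioning set.
{Ll, Qe, Vg} satisfies the backdoor criterion.

Yes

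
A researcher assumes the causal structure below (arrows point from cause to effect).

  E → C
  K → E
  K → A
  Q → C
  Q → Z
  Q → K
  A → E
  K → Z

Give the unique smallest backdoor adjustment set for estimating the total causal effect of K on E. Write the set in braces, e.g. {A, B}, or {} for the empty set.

Variables eligible for adjustment (non-descendants of K, excluding K and E): {Q}.
Backdoor paths from K to E:
  P1: K <- Q -> C <- E
Each backdoor path contains an unconditioned collider, so every path is already blocked with the empty conditioning set:
  P1: blocked at collider C (neither it nor any descendant is in the conditioning set).
The empty set is therefore the unique smallest valid set.

{}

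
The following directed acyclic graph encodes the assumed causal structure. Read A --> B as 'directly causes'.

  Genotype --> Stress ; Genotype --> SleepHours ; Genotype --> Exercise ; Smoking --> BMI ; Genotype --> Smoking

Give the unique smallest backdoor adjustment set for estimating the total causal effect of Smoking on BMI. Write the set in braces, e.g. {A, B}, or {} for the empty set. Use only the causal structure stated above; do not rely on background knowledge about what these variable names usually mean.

{}

Variables eligible for adjustment (non-descendants of Smoking, excluding Smoking and BMI): {Exercise, Genotype, SleepHours, Stress}.
Backdoor paths from Smoking to BMI:
  (none)
With no backdoor paths the empty set already satisfies the criterion, and it is trivially minimal.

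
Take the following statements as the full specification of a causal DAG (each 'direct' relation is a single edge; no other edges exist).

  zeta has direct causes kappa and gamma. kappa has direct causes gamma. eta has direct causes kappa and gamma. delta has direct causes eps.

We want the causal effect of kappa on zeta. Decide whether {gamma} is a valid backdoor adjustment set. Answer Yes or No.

Yes

Backdoor paths from kappa to zeta (paths whose first edge points into kappa):
  P1: kappa <- gamma -> zeta
Condition 1 (no descendant of kappa in the set): holds — descendants of kappa are {eta, zeta}; none are in {gamma}.
Condition 2 (every backdoor path blocked by {gamma}):
  P1: blocked at fork node gamma ∈ conditioning set.
{gamma} satisfies the backdoor criterion.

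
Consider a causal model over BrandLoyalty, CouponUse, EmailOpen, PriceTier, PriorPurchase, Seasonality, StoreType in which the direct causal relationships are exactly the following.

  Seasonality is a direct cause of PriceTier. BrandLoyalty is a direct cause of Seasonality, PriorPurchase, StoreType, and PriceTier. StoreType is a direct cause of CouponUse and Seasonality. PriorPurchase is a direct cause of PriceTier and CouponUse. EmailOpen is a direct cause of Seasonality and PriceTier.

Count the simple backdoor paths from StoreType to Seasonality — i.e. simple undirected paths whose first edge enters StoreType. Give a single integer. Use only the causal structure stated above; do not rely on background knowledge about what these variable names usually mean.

A backdoor path from StoreType to Seasonality is any simple undirected path whose first edge points into StoreType (i.e. leaves StoreType via a parent).
Parents of StoreType: {BrandLoyalty}.
Enumerating:
  P1: StoreType <- BrandLoyalty -> PriorPurchase -> PriceTier <- EmailOpen -> Seasonality
  P2: StoreType <- BrandLoyalty -> PriorPurchase -> PriceTier <- Seasonality
  P3: StoreType <- BrandLoyalty -> Seasonality
  P4: StoreType <- BrandLoyalty -> PriceTier <- EmailOpen -> Seasonality
  P5: StoreType <- BrandLoyalty -> PriceTier <- Seasonality
That exhausts the simple backdoor paths. Count: 5.

5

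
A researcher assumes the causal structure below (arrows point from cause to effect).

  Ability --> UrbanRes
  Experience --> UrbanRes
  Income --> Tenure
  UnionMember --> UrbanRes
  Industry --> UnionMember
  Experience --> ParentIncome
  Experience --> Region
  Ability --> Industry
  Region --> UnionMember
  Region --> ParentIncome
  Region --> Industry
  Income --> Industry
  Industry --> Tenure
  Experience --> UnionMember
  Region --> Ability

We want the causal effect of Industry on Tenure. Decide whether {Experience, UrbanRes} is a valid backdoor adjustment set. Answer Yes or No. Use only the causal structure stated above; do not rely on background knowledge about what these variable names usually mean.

No

Backdoor paths from Industry to Tenure (paths whose first edge points into Industry):
  P1: Industry <- Income -> Tenure
Condition 1 (no descendant of Industry in the set): FAILS — UrbanRes is a descendant of Industry.
Condition 2 (every backdoor path blocked by {Experience, UrbanRes}):
  P1: open — no interior node is in the conditioning set.
{Experience, UrbanRes} does not satisfy the backdoor criterion.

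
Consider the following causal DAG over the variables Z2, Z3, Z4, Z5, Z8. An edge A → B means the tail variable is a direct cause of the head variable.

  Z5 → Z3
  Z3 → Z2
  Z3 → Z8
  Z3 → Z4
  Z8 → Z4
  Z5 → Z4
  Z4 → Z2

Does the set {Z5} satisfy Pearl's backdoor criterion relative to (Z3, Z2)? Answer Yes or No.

Yes

Backdoor paths from Z3 to Z2 (paths whose first edge points into Z3):
  P1: Z3 <- Z5 -> Z4 -> Z2
Condition 1 (no descendant of Z3 in the set): holds — descendants of Z3 are {Z2, Z4, Z8}; none are in {Z5}.
Condition 2 (every backdoor path blocked by {Z5}):
  P1: blocked at fork node Z5 ∈ conditioning set.
{Z5} satisfies the backdoor criterion.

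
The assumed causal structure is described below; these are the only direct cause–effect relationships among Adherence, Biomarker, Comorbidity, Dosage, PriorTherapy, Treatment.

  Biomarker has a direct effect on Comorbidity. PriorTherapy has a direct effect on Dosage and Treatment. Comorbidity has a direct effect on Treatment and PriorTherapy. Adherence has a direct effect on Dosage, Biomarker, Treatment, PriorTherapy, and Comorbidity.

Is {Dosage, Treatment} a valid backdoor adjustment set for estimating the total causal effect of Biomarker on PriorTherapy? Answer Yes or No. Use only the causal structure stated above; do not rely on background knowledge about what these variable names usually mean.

Backdoor paths from Biomarker to PriorTherapy (paths whose first edge points into Biomarker):
  P1: Biomarker <- Adherence -> Comorbidity -> PriorTherapy
  P2: Biomarker <- Adherence -> Comorbidity -> Treatment <- PriorTherapy
  P3: Biomarker <- Adherence -> PriorTherapy
  P4: Biomarker <- Adherence -> Treatment <- Comorbidity -> PriorTherapy
  P5: Biomarker <- Adherence -> Treatment <- PriorTherapy
  P6: Biomarker <- Adherence -> Dosage <- PriorTherapy
Condition 1 (no descendant of Biomarker in the set): FAILS — Dosage and Treatment are descendants of Biomarker.
Condition 2 (every backdoor path blocked by {Dosage, Treatment}):
  P1: open — no interior node is in the conditioning set.
  P2: open — collider(s) Treatment are conditioned on (or have a conditioned descendant) and no non-collider on the path is in the set.
  P3: open — no interior node is in the conditioning set.
  P4: open — collider(s) Treatment are conditioned on (or have a conditioned descendant) and no non-collider on the path is in the set.
  P5: open — collider(s) Treatment are conditioned on (or have a conditioned descendant) and no non-collider on the path is in the set.
  P6: open — collider(s) Dosage are conditioned on (or have a conditioned descendant) and no non-collider on the path is in the set.
{Dosage, Treatment} does not satisfy the backdoor criterion.

No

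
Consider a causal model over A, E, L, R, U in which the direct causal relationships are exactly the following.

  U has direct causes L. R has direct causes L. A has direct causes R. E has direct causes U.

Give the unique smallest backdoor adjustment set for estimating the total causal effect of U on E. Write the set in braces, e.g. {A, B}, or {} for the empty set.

{}

Variables eligible for adjustment (non-descendants of U, excluding U and E): {A, L, R}.
Backdoor paths from U to E:
  (none)
With no backdoor paths the empty set already satisfies the criterion, and it is trivially minimal.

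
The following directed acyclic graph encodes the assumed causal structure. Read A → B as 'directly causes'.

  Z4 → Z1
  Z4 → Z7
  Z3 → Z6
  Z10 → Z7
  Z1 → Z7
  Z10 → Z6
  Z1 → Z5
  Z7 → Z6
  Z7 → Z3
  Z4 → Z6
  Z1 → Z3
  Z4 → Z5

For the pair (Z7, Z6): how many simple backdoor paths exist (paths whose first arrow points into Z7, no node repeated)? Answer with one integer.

7

A backdoor path from Z7 to Z6 is any simple undirected path whose first edge points into Z7 (i.e. leaves Z7 via a parent).
Parents of Z7: {Z1, Z10, Z4}.
Enumerating:
  P1: Z7 <- Z4 -> Z1 -> Z3 -> Z6
  P2: Z7 <- Z4 -> Z5 <- Z1 -> Z3 -> Z6
  P3: Z7 <- Z4 -> Z6
  P4: Z7 <- Z10 -> Z6
  P5: Z7 <- Z1 <- Z4 -> Z6
  P6: Z7 <- Z1 -> Z5 <- Z4 -> Z6
  P7: Z7 <- Z1 -> Z3 -> Z6
That exhausts the simple backdoor paths. Count: 7.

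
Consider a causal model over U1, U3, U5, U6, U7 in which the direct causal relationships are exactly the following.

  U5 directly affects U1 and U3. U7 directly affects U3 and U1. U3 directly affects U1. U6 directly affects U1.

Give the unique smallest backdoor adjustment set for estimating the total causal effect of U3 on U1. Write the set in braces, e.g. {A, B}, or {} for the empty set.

Variables eligible for adjustment (non-descendants of U3, excluding U3 and U1): {U5, U6, U7}.
Backdoor paths from U3 to U1:
  P1: U3 <- U5 -> U1
  P2: U3 <- U7 -> U1
The empty set is not sufficient: P1 (U3 <- U5 -> U1) has no collider blocking it and no conditioned non-collider, so it is open.
Try {U5, U7}:
  P1: blocked at fork node U5 ∈ conditioning set.
  P2: blocked at fork node U7 ∈ conditioning set.
{U5, U7} contains no descendant of U3 and blocks every backdoor path.
Every element of {U5, U7} is needed (dropping U5 leaves P1 open; dropping U7 leaves P2 open), so no proper subset is valid.
Among all size-2 subsets of the eligible variables, only {U5, U7} blocks every backdoor path, so it is the unique smallest valid adjustment set.

{U5, U7}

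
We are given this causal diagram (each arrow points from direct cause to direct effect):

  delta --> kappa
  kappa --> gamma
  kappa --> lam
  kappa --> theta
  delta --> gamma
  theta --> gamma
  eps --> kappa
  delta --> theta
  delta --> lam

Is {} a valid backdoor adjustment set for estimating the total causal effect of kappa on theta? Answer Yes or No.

Backdoor paths from kappa to theta (paths whose first edge points into kappa):
  P1: kappa <- delta -> theta
  P2: kappa <- delta -> gamma <- theta
Condition 1 (no descendant of kappa in the set): holds — descendants of kappa are {gamma, lam, theta}; none are in {}.
Condition 2 (every backdoor path blocked by {}):
  P1: open — no interior node is in the conditioning set.
  P2: blocked at collider gamma (neither it nor any descendant is in the conditioning set).
{} does not satisfy the backdoor criterion.

No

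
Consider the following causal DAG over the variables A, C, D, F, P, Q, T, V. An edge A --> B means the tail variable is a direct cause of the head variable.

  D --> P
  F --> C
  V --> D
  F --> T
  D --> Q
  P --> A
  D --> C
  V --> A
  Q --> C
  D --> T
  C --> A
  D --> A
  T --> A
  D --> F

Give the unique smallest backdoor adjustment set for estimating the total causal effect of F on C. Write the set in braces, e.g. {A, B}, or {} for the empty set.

{D}

Variables eligible for adjustment (non-descendants of F, excluding F and C): {D, P, Q, V}.
Backdoor paths from F to C:
  P1: F <- D <- V -> A <- C
  P2: F <- D -> P -> A <- C
  P3: F <- D -> Q -> C
  P4: F <- D -> C
  P5: F <- D -> T -> A <- C
  P6: F <- D -> A <- C
The empty set is not sufficient: P3 (F <- D -> Q -> C) has no collider blocking it and no conditioned non-collider, so it is open.
Try {D}:
  P1: blocked at chain node D ∈ conditioning set.
  P2: blocked at fork node D ∈ conditioning set.
  P3: blocked at fork node D ∈ conditioning set.
  P4: blocked at fork node D ∈ conditioning set.
  P5: blocked at fork node D ∈ conditioning set.
  P6: blocked at fork node D ∈ conditioning set.
{D} contains no descendant of F and blocks every backdoor path.
No other singleton works — e.g. {V} leaves P3 open — so {D} is the unique smallest valid adjustment set.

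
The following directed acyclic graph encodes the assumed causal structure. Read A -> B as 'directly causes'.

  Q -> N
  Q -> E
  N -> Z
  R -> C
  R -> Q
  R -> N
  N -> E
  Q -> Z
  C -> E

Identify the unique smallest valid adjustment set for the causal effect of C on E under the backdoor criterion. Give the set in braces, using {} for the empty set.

{R}

Variables eligible for adjustment (non-descendants of C, excluding C and E): {N, Q, R, Z}.
Backdoor paths from C to E:
  P1: C <- R -> Q -> N -> E
  P2: C <- R -> Q -> Z <- N -> E
  P3: C <- R -> Q -> E
  P4: C <- R -> N <- Q -> E
  P5: C <- R -> N -> Z <- Q -> E
  P6: C <- R -> N -> E
The empty set is not sufficient: P1 (C <- R -> Q -> N -> E) has no collider blocking it and no conditioned non-collider, so it is open.
Try {R}:
  P1: blocked at fork node R ∈ conditioning set.
  P2: blocked at fork node R ∈ conditioning set.
  P3: blocked at fork node R ∈ conditioning set.
  P4: blocked at fork node R ∈ conditioning set.
  P5: blocked at fork node R ∈ conditioning set.
  P6: blocked at fork node R ∈ conditioning set.
{R} contains no descendant of C and blocks every backdoor path.
No other singleton works — e.g. {Q} leaves P6 open — so {R} is the unique smallest valid adjustment set.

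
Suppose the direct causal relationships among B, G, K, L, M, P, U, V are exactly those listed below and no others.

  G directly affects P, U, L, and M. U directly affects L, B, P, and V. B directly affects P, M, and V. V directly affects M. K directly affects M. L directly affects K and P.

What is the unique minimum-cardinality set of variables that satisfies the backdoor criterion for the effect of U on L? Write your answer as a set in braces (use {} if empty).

{G}

Variables eligible for adjustment (non-descendants of U, excluding U and L): {G}.
Backdoor paths from U to L:
  P1: U <- G -> L
  P2: U <- G -> P <- B -> V -> M <- K <- L
  P3: U <- G -> P <- B -> M <- K <- L
  P4: U <- G -> P <- L
  P5: U <- G -> M <- B -> P <- L
  P6: U <- G -> M <- V <- B -> P <- L
  P7: U <- G -> M <- K <- L
The empty set is not sufficient: P1 (U <- G -> L) has no collider blocking it and no conditioned non-collider, so it is open.
Try {G}:
  P1: blocked at fork node G ∈ conditioning set.
  P2: blocked at fork node G ∈ conditioning set.
  P3: blocked at fork node G ∈ conditioning set.
  P4: blocked at fork node G ∈ conditioning set.
  P5: blocked at fork node G ∈ conditioning set.
  P6: blocked at fork node G ∈ conditioning set.
  P7: blocked at fork node G ∈ conditioning set.
{G} contains no descendant of U and blocks every backdoor path.
{G} is the unique smallest valid adjustment set.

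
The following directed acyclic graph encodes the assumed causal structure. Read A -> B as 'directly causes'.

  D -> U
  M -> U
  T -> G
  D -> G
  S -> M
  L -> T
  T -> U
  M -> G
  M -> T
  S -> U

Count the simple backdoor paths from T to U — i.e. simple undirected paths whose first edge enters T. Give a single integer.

3

A backdoor path from T to U is any simple undirected path whose first edge points into T (i.e. leaves T via a parent).
Parents of T: {L, M}.
Enumerating:
  P1: T <- M <- S -> U
  P2: T <- M -> U
  P3: T <- M -> G <- D -> U
That exhausts the simple backdoor paths. Count: 3.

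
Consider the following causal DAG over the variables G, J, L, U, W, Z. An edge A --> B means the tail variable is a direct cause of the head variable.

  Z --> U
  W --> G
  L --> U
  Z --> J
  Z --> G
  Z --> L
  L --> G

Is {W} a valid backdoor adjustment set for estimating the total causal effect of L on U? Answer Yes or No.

Backdoor paths from L to U (paths whose first edge points into L):
  P1: L <- Z -> U
Condition 1 (no descendant of L in the set): holds — descendants of L are {G, U}; none are in {W}.
Condition 2 (every backdoor path blocked by {W}):
  P1: open — no interior node is in the conditioning set.
{W} does not satisfy the backdoor criterion.

No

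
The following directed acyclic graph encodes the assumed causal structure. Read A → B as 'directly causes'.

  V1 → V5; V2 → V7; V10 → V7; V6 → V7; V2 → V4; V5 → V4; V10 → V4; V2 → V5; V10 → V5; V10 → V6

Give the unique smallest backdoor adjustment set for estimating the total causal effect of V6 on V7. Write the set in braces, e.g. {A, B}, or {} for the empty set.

Variables eligible for adjustment (non-descendants of V6, excluding V6 and V7): {V1, V10, V2, V4, V5}.
Backdoor paths from V6 to V7:
  P1: V6 <- V10 -> V7
  P2: V6 <- V10 -> V5 <- V2 -> V7
  P3: V6 <- V10 -> V5 -> V4 <- V2 -> V7
  P4: V6 <- V10 -> V4 <- V2 -> V7
  P5: V6 <- V10 -> V4 <- V5 <- V2 -> V7
The empty set is not sufficient: P1 (V6 <- V10 -> V7) has no collider blocking it and no conditioned non-collider, so it is open.
Try {V10}:
  P1: blocked at fork node V10 ∈ conditioning set.
  P2: blocked at fork node V10 ∈ conditioning set.
  P3: blocked at fork node V10 ∈ conditioning set.
  P4: blocked at fork node V10 ∈ conditioning set.
  P5: blocked at fork node V10 ∈ conditioning set.
{V10} contains no descendant of V6 and blocks every backdoor path.
No other singleton works — e.g. {V2} leaves P1 open — so {V10} is the unique smallest valid adjustment set.

{V10}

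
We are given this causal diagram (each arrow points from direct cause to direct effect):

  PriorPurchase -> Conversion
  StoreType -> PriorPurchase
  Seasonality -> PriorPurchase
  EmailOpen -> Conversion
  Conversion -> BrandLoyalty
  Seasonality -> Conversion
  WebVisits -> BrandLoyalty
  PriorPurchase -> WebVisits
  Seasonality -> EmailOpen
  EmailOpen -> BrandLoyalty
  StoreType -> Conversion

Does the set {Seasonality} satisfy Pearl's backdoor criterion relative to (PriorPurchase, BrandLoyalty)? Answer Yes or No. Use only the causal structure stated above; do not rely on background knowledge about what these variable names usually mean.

No

Backdoor paths from PriorPurchase to BrandLoyalty (paths whose first edge points into PriorPurchase):
  P1: PriorPurchase <- Seasonality -> EmailOpen -> Conversion -> BrandLoyalty
  P2: PriorPurchase <- Seasonality -> EmailOpen -> BrandLoyalty
  P3: PriorPurchase <- Seasonality -> Conversion <- EmailOpen -> BrandLoyalty
  P4: PriorPurchase <- Seasonality -> Conversion -> BrandLoyalty
  P5: PriorPurchase <- StoreType -> Conversion <- Seasonality -> EmailOpen -> BrandLoyalty
  P6: PriorPurchase <- StoreType -> Conversion <- EmailOpen -> BrandLoyalty
  P7: PriorPurchase <- StoreType -> Conversion -> BrandLoyalty
Condition 1 (no descendant of PriorPurchase in the set): holds — descendants of PriorPurchase are {BrandLoyalty, Conversion, WebVisits}; none are in {Seasonality}.
Condition 2 (every backdoor path blocked by {Seasonality}):
  P1: blocked at fork node Seasonality ∈ conditioning set.
  P2: blocked at fork node Seasonality ∈ conditioning set.
  P3: blocked at fork node Seasonality ∈ conditioning set.
  P4: blocked at fork node Seasonality ∈ conditioning set.
  P5: blocked at collider Conversion (neither it nor any descendant is in the conditioning set).
  P6: blocked at collider Conversion (neither it nor any descendant is in the conditioning set).
  P7: open — no interior node is in the conditioning set.
{Seasonality} does not satisfy the backdoor criterion.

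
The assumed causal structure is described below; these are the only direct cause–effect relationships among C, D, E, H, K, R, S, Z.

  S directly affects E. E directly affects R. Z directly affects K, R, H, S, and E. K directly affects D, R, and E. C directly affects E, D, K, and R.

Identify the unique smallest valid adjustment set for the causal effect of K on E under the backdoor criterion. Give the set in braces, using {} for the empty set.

Variables eligible for adjustment (non-descendants of K, excluding K and E): {C, H, S, Z}.
Backdoor paths from K to E:
  P1: K <- Z -> S -> E
  P2: K <- Z -> E
  P3: K <- Z -> R <- C -> E
  P4: K <- Z -> R <- E
  P5: K <- C -> E
  P6: K <- C -> R <- Z -> S -> E
  P7: K <- C -> R <- Z -> E
  P8: K <- C -> R <- E
The empty set is not sufficient: P1 (K <- Z -> S -> E) has no collider blocking it and no conditioned non-collider, so it is open.
Try {C, Z}:
  P1: blocked at fork node Z ∈ conditioning set.
  P2: blocked at fork node Z ∈ conditioning set.
  P3: blocked at fork node Z ∈ conditioning set.
  P4: blocked at fork node Z ∈ conditioning set.
  P5: blocked at fork node C ∈ conditioning set.
  P6: blocked at fork node C ∈ conditioning set.
  P7: blocked at fork node C ∈ conditioning set.
  P8: blocked at fork node C ∈ conditioning set.
{C, Z} contains no descendant of K and blocks every backdoor path.
Every element of {C, Z} is needed (dropping C leaves P5 open; dropping Z leaves P1 open), so no proper subset is valid.
Among all size-2 subsets of the eligible variables, only {C, Z} blocks every backdoor path, so it is the unique smallest valid adjustment set.

{C, Z}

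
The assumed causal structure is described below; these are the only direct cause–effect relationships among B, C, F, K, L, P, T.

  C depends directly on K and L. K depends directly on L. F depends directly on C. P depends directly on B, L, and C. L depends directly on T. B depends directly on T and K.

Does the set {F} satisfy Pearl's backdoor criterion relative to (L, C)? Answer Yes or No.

Backdoor paths from L to C (paths whose first edge points into L):
  P1: L <- T -> B <- K -> C
  P2: L <- T -> B -> P <- C
Condition 1 (no descendant of L in the set): FAILS — F is a descendant of L.
Condition 2 (every backdoor path blocked by {F}):
  P1: blocked at collider B (neither it nor any descendant is in the conditioning set).
  P2: blocked at collider P (neither it nor any descendant is in the conditioning set).
{F} does not satisfy the backdoor criterion.

No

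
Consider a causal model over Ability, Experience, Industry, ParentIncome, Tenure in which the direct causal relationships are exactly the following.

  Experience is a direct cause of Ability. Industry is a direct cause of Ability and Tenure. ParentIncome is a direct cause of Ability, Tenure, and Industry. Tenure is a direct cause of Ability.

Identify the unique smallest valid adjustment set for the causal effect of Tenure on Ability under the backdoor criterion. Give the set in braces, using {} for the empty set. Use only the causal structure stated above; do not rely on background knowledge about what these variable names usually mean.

Variables eligible for adjustment (non-descendants of Tenure, excluding Tenure and Ability): {Experience, Industry, ParentIncome}.
Backdoor paths from Tenure to Ability:
  P1: Tenure <- ParentIncome -> Industry -> Ability
  P2: Tenure <- ParentIncome -> Ability
  P3: Tenure <- Industry <- ParentIncome -> Ability
  P4: Tenure <- Industry -> Ability
The empty set is not sufficient: P1 (Tenure <- ParentIncome -> Industry -> Ability) has no collider blocking it and no conditioned non-collider, so it is open.
Try {Industry, ParentIncome}:
  P1: blocked at fork node ParentIncome ∈ conditioning set.
  P2: blocked at fork node ParentIncome ∈ conditioning set.
  P3: blocked at chain node Industry ∈ conditioning set.
  P4: blocked at fork node Industry ∈ conditioning set.
{Industry, ParentIncome} contains no descendant of Tenure and blocks every backdoor path.
Every element of {Industry, ParentIncome} is needed (dropping Industry leaves P4 open; dropping ParentIncome leaves P2 open), so no proper subset is valid.
Among all size-2 subsets of the eligible variables, only {Industry, ParentIncome} blocks every backdoor path, so it is the unique smallest valid adjustment set.

{Industry, ParentIncome}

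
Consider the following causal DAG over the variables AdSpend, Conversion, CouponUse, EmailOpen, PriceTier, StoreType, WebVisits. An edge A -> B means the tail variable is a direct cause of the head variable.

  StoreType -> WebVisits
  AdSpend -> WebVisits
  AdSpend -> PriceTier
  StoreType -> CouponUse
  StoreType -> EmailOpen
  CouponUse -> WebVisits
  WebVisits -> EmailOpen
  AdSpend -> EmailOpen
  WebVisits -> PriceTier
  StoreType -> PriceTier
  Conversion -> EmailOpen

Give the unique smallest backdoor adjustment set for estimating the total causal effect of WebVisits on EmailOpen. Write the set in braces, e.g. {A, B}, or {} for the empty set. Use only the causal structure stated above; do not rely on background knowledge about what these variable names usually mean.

{AdSpend, StoreType}

Variables eligible for adjustment (non-descendants of WebVisits, excluding WebVisits and EmailOpen): {AdSpend, Conversion, CouponUse, StoreType}.
Backdoor paths from WebVisits to EmailOpen:
  P1: WebVisits <- StoreType -> EmailOpen
  P2: WebVisits <- StoreType -> PriceTier <- AdSpend -> EmailOpen
  P3: WebVisits <- CouponUse <- StoreType -> EmailOpen
  P4: WebVisits <- CouponUse <- StoreType -> PriceTier <- AdSpend -> EmailOpen
  P5: WebVisits <- AdSpend -> EmailOpen
  P6: WebVisits <- AdSpend -> PriceTier <- StoreType -> EmailOpen
The empty set is not sufficient: P1 (WebVisits <- StoreType -> EmailOpen) has no collider blocking it and no conditioned non-collider, so it is open.
Try {AdSpend, StoreType}:
  P1: blocked at fork node StoreType ∈ conditioning set.
  P2: blocked at fork node StoreType ∈ conditioning set.
  P3: blocked at fork node StoreType ∈ conditioning set.
  P4: blocked at fork node StoreType ∈ conditioning set.
  P5: blocked at fork node AdSpend ∈ conditioning set.
  P6: blocked at fork node AdSpend ∈ conditioning set.
{AdSpend, StoreType} contains no descendant of WebVisits and blocks every backdoor path.
Every element of {AdSpend, StoreType} is needed (dropping AdSpend leaves P5 open; dropping StoreType leaves P1 open), so no proper subset is valid.
Among all size-2 subsets of the eligible variables, only {AdSpend, StoreType} blocks every backdoor path, so it is the unique smallest valid adjustment set.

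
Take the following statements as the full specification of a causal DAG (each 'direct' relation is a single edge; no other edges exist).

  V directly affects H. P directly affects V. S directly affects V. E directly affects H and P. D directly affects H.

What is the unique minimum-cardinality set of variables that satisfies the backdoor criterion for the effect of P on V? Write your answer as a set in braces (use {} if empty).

{}

Variables eligible for adjustment (non-descendants of P, excluding P and V): {D, E, S}.
Backdoor paths from P to V:
  P1: P <- E -> H <- V
Each backdoor path contains an unconditioned collider, so every path is already blocked with the empty conditioning set:
  P1: blocked at collider H (neither it nor any descendant is in the conditioning set).
The empty set is therefore the unique smallest valid set.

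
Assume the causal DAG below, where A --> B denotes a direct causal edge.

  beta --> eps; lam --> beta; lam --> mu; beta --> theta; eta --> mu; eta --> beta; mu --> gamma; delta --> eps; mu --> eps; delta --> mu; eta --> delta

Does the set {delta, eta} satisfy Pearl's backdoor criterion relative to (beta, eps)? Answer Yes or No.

No

Backdoor paths from beta to eps (paths whose first edge points into beta):
  P1: beta <- eta -> delta -> mu -> eps
  P2: beta <- eta -> delta -> eps
  P3: beta <- eta -> mu <- delta -> eps
  P4: beta <- eta -> mu -> eps
  P5: beta <- lam -> mu <- eta -> delta -> eps
  P6: beta <- lam -> mu <- delta -> eps
  P7: beta <- lam -> mu -> eps
Condition 1 (no descendant of beta in the set): holds — descendants of beta are {eps, theta}; none are in {delta, eta}.
Condition 2 (every backdoor path blocked by {delta, eta}):
  P1: blocked at fork node eta ∈ conditioning set.
  P2: blocked at fork node eta ∈ conditioning set.
  P3: blocked at fork node eta ∈ conditioning set.
  P4: blocked at fork node eta ∈ conditioning set.
  P5: blocked at collider mu (neither it nor any descendant is in the conditioning set).
  P6: blocked at collider mu (neither it nor any descendant is in the conditioning set).
  P7: open — no interior node is in the conditioning set.
{delta, eta} does not satisfy the backdoor criterion.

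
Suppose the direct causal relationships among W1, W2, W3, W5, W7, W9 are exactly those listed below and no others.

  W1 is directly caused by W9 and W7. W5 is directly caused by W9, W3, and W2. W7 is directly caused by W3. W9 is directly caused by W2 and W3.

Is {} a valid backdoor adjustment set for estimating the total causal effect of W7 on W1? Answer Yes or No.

No

Backdoor paths from W7 to W1 (paths whose first edge points into W7):
  P1: W7 <- W3 -> W9 -> W1
  P2: W7 <- W3 -> W5 <- W2 -> W9 -> W1
  P3: W7 <- W3 -> W5 <- W9 -> W1
Condition 1 (no descendant of W7 in the set): holds — descendants of W7 are {W1}; none are in {}.
Condition 2 (every backdoor path blocked by {}):
  P1: open — no interior node is in the conditioning set.
  P2: blocked at collider W5 (neither it nor any descendant is in the conditioning set).
  P3: blocked at collider W5 (neither it nor any descendant is in the conditioning set).
{} does not satisfy the backdoor criterion.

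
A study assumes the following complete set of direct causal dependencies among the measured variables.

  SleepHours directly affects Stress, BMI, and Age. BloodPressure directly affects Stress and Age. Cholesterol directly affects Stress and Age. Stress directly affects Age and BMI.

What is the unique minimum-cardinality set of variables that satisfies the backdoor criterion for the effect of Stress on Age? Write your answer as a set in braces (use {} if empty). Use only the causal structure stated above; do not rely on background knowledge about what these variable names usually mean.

{BloodPressure, Cholesterol, SleepHours}

Variables eligible for adjustment (non-descendants of Stress, excluding Stress and Age): {BloodPressure, Cholesterol, SleepHours}.
Backdoor paths from Stress to Age:
  P1: Stress <- BloodPressure -> Age
  P2: Stress <- SleepHours -> Age
  P3: Stress <- Cholesterol -> Age
The empty set is not sufficient: P1 (Stress <- BloodPressure -> Age) has no collider blocking it and no conditioned non-collider, so it is open.
Try {BloodPressure, Cholesterol, SleepHours}:
  P1: blocked at fork node BloodPressure ∈ conditioning set.
  P2: blocked at fork node SleepHours ∈ conditioning set.
  P3: blocked at fork node Cholesterol ∈ conditioning set.
{BloodPressure, Cholesterol, SleepHours} contains no descendant of Stress and blocks every backdoor path.
Every element of {BloodPressure, Cholesterol, SleepHours} is needed (dropping BloodPressure leaves P1 open; dropping Cholesterol leaves P3 open; dropping SleepHours leaves P2 open), so no proper subset is valid.
Among all size-3 subsets of the eligible variables, only {BloodPressure, Cholesterol, SleepHours} blocks every backdoor path, so it is the unique smallest valid adjustment set.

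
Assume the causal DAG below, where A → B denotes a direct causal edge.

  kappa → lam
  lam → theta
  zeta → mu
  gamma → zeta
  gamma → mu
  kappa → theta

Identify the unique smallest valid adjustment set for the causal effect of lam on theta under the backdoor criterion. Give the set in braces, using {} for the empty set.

{kappa}

Variables eligible for adjustment (non-descendants of lam, excluding lam and theta): {gamma, kappa, mu, zeta}.
Backdoor paths from lam to theta:
  P1: lam <- kappa -> theta
The empty set is not sufficient: P1 (lam <- kappa -> theta) has no collider blocking it and no conditioned non-collider, so it is open.
Try {kappa}:
  P1: blocked at fork node kappa ∈ conditioning set.
{kappa} contains no descendant of lam and blocks every backdoor path.
No other singleton works — e.g. {gamma} leaves P1 open — so {kappa} is the unique smallest valid adjustment set.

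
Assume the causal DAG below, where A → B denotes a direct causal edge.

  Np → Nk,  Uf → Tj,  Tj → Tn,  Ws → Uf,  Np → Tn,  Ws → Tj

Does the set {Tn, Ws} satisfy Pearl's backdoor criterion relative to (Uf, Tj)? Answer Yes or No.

No

Backdoor paths from Uf to Tj (paths whose first edge points into Uf):
  P1: Uf <- Ws -> Tj
Condition 1 (no descendant of Uf in the set): FAILS — Tn is a descendant of Uf.
Condition 2 (every backdoor path blocked by {Tn, Ws}):
  P1: blocked at fork node Ws ∈ conditioning set.
{Tn, Ws} does not satisfy the backdoor criterion.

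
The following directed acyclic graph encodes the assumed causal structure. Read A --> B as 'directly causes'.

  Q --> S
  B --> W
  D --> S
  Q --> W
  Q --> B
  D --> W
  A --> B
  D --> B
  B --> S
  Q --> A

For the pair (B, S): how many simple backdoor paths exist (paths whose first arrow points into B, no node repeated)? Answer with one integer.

6

A backdoor path from B to S is any simple undirected path whose first edge points into B (i.e. leaves B via a parent).
Parents of B: {A, D, Q}.
Enumerating:
  P1: B <- Q -> W <- D -> S
  P2: B <- Q -> S
  P3: B <- D -> W <- Q -> S
  P4: B <- D -> S
  P5: B <- A <- Q -> W <- D -> S
  P6: B <- A <- Q -> S
That exhausts the simple backdoor paths. Count: 6.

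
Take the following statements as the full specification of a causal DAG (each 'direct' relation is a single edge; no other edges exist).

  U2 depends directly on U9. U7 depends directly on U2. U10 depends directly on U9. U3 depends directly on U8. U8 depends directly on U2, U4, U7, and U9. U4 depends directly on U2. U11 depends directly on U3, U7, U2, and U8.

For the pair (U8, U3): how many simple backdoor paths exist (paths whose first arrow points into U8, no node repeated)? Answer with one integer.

A backdoor path from U8 to U3 is any simple undirected path whose first edge points into U8 (i.e. leaves U8 via a parent).
Parents of U8: {U2, U4, U7, U9}.
Enumerating:
  P1: U8 <- U9 -> U2 -> U7 -> U11 <- U3
  P2: U8 <- U9 -> U2 -> U11 <- U3
  P3: U8 <- U2 -> U7 -> U11 <- U3
  P4: U8 <- U2 -> U11 <- U3
  P5: U8 <- U4 <- U2 -> U7 -> U11 <- U3
  P6: U8 <- U4 <- U2 -> U11 <- U3
  P7: U8 <- U7 <- U2 -> U11 <- U3
  P8: U8 <- U7 -> U11 <- U3
That exhausts the simple backdoor paths. Count: 8.

8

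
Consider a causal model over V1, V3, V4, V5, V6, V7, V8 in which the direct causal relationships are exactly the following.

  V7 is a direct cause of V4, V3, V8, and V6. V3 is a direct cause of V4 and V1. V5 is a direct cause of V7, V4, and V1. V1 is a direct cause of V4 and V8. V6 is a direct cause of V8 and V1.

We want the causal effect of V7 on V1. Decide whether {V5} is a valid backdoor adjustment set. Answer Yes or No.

Yes

Backdoor paths from V7 to V1 (paths whose first edge points into V7):
  P1: V7 <- V5 -> V1
  P2: V7 <- V5 -> V4 <- V3 -> V1
  P3: V7 <- V5 -> V4 <- V1
Condition 1 (no descendant of V7 in the set): holds — descendants of V7 are {V1, V3, V4, V6, V8}; none are in {V5}.
Condition 2 (every backdoor path blocked by {V5}):
  P1: blocked at fork node V5 ∈ conditioning set.
  P2: blocked at fork node V5 ∈ conditioning set.
  P3: blocked at fork node V5 ∈ conditioning set.
{V5} satisfies the backdoor criterion.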